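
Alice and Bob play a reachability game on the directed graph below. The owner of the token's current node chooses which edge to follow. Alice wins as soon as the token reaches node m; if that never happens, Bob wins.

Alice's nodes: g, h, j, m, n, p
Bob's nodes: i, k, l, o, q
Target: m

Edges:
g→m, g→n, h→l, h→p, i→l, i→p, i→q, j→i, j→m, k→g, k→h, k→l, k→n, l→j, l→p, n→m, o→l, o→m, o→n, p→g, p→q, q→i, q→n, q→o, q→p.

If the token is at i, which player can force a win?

Bob

A0 = {m}
A1: add {g, j, n} — g (Alice) has g→m; j (Alice) has j→m; n (Alice) has n→m.
A2: add {p} — p (Alice) has p→g.
A3: add {h, l} — h (Alice) has h→p; l (Bob): all of {j, p} already in.
A4: add {k, o} — k (Bob): all of {g, h, l, n} already in; o (Bob): all of {l, m, n} already in.
A5 = A4; e.g. i (Bob) can still go to q. Fixed point.
i never enters the attractor, so Bob can avoid the target forever.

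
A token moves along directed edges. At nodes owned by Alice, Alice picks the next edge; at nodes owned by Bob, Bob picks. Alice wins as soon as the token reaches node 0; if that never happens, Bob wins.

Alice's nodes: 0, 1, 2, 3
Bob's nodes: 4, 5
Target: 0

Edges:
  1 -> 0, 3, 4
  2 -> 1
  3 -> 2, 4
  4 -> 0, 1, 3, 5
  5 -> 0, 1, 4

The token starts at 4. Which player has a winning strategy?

A0 = {0}
A1: add {1} — 1 (Alice) has 1→0.
A2: add {2} — 2 (Alice) has 2→1.
A3: add {3} — 3 (Alice) has 3→2.
A4 = A3; e.g. 4 (Bob) can still go to 5. Fixed point.
4 never enters the attractor, so Bob can avoid the target forever.

Bob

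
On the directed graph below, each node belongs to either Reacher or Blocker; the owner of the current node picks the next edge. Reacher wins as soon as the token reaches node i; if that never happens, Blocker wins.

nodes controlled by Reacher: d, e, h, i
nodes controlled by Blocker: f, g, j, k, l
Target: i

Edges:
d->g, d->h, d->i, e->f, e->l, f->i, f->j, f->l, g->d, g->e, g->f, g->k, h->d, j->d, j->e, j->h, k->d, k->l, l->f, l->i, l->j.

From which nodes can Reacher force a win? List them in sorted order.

d, h, i

A0 = {i}
A1: add {d} — d (Reacher) has d→i.
A2: add {h} — h (Reacher) has h→d.
A3 = A2; e.g. e (Reacher) has no edge into A2. Fixed point.
Reacher's winning region = {d, h, i}.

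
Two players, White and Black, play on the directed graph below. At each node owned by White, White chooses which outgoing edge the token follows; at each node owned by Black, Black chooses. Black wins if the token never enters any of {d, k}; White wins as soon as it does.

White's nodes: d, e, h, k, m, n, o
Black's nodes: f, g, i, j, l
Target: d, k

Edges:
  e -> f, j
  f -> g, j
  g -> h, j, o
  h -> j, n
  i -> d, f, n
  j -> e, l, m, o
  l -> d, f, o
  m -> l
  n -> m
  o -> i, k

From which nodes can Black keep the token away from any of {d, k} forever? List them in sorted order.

e, f, g, h, i, j, l, m, n

A0 = {d, k}
A1: add {o} — o (White) has o→k.
A2 = A1; e.g. e (White) has no edge into A1. Fixed point.
White's attractor = {d, k, o}; Black avoids the target exactly from the complement.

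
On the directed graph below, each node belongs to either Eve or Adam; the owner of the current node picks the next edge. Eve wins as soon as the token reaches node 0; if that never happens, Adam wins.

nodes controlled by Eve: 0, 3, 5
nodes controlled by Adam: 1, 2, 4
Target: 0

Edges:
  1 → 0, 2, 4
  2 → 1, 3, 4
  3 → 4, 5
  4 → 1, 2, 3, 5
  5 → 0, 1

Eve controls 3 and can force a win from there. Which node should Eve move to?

5

A0 = {0}
A1: add {5} — 5 (Eve) has 5→0.
A2: add {3} — 3 (Eve) has 3→5.
A3 = A2; e.g. 1 (Adam) can still go to 2. Fixed point.
From 3, successor 5 is in the attractor (rank 1); the other successor 4 is not.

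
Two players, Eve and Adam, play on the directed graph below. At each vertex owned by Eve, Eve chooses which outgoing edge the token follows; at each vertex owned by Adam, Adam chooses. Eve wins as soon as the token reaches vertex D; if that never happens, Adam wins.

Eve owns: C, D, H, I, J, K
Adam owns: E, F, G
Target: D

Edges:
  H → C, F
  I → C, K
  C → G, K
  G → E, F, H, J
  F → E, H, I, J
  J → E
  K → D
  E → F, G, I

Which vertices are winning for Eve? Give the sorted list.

C, D, H, I, K

A0 = {D}
A1: add {K} — K (Eve) has K→D.
A2: add {C, I} — C (Eve) has C→K; I (Eve) has I→K.
A3: add {H} — H (Eve) has H→C.
A4 = A3; e.g. E (Adam) can still go to F. Fixed point.
Eve's winning region = {C, D, H, I, K}.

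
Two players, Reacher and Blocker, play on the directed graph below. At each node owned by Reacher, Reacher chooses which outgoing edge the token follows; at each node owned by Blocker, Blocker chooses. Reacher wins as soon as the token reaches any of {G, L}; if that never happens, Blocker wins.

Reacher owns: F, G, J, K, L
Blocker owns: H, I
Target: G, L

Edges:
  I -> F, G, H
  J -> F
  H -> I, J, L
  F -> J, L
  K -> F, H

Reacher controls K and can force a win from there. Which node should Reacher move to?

F

A0 = {G, L}
A1: add {F} — F (Reacher) has F→L.
A2: add {J, K} — J (Reacher) has J→F; K (Reacher) has K→F.
A3 = A2; e.g. H (Blocker) can still go to I. Fixed point.
From K, successor F is in the attractor (rank 1); the other successor H is not.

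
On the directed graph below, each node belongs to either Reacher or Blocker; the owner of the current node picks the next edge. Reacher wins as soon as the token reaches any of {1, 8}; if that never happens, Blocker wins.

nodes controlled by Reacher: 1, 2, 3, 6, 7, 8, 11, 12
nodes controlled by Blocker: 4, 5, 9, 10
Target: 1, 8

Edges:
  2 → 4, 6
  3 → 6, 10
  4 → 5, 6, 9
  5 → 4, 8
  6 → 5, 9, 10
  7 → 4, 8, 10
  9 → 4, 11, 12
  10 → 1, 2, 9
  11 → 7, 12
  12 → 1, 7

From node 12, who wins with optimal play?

Reacher

A0 = {1, 8}
A1: add {7, 12} — 7 (Reacher) has 7→8; 12 (Reacher) has 12→1.
12 ∈ A1, so Reacher can force the target.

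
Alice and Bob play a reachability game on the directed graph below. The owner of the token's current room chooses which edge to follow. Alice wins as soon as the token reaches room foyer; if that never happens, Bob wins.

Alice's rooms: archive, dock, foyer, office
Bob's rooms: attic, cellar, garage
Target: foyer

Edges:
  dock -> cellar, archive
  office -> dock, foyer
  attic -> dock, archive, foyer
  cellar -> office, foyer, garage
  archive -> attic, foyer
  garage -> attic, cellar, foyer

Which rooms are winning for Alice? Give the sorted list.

archive, attic, dock, foyer, office

A0 = {foyer}
A1: add {archive, office} — office (Alice) has office→foyer; archive (Alice) has archive→foyer.
A2: add {dock} — dock (Alice) has dock→archive.
A3: add {attic} — attic (Bob): all of {dock, archive, foyer} already in.
A4 = A3; e.g. cellar (Bob) can still go to garage. Fixed point.
Alice's winning region = {archive, attic, dock, foyer, office}.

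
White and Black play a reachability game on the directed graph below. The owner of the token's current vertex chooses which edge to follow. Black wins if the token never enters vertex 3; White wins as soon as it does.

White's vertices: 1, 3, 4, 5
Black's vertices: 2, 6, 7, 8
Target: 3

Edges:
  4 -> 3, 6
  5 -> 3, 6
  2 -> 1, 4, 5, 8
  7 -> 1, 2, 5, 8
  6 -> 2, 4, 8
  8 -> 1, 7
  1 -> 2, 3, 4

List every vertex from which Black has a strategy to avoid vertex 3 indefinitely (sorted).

A0 = {3}
A1: add {1, 4, 5} — 1 (White) has 1→3; 4 (White) has 4→3; 5 (White) has 5→3.
A2 = A1; e.g. 2 (Black) can still go to 8. Fixed point.
White's attractor = {1, 3, 4, 5}; Black avoids the target exactly from the complement.

2, 6, 7, 8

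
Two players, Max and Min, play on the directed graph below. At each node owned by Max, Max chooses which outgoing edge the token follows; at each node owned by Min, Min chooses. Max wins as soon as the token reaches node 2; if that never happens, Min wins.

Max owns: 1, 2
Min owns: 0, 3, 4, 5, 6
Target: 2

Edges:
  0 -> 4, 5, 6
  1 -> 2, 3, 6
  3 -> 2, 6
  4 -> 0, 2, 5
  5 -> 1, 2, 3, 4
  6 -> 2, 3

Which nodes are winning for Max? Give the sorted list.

A0 = {2}
A1: add {1} — 1 (Max) has 1→2.
A2 = A1; e.g. 0 (Min) can still go to 4. Fixed point.
Max's winning region = {1, 2}.

1, 2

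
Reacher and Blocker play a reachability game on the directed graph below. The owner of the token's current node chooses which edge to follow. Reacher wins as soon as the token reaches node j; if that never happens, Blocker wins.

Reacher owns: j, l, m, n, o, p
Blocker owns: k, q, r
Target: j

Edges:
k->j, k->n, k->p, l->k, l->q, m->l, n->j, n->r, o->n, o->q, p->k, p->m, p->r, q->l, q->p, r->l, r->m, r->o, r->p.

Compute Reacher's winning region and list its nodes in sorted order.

A0 = {j}
A1: add {n} — n (Reacher) has n→j.
A2: add {o} — o (Reacher) has o→n.
A3 = A2; e.g. k (Blocker) can still go to p. Fixed point.
Reacher's winning region = {j, n, o}.

j, n, o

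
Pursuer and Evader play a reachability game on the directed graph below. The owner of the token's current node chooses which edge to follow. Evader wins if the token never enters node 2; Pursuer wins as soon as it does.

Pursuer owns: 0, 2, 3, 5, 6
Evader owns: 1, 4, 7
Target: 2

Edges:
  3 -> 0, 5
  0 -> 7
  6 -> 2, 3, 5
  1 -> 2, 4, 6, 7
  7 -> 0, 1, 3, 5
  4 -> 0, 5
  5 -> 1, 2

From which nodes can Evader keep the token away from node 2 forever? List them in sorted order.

0, 1, 4, 7

A0 = {2}
A1: add {5, 6} — 5 (Pursuer) has 5→2; 6 (Pursuer) has 6→2.
A2: add {3} — 3 (Pursuer) has 3→5.
A3 = A2; e.g. 0 (Pursuer) has no edge into A2. Fixed point.
Pursuer's attractor = {2, 3, 5, 6}; Evader avoids the target exactly from the complement.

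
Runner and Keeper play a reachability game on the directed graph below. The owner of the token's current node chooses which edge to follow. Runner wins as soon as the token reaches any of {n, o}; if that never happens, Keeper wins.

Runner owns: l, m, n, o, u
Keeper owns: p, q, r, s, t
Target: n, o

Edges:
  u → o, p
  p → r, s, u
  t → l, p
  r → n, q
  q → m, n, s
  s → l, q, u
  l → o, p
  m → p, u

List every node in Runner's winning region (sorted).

A0 = {n, o}
A1: add {l, u} — l (Runner) has l→o; u (Runner) has u→o.
A2: add {m} — m (Runner) has m→u.
A3 = A2; e.g. p (Keeper) can still go to r. Fixed point.
Runner's winning region = {l, m, n, o, u}.

l, m, n, o, u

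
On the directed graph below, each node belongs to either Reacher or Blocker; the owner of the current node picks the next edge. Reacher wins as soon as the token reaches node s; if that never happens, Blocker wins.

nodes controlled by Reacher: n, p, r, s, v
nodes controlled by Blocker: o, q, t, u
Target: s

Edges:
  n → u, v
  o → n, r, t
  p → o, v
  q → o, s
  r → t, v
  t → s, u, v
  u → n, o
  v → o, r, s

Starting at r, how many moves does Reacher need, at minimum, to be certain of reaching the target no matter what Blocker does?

2

A0 = {s}
A1: add {v} — v (Reacher) has v→s.
A2: add {n, p, r} — n (Reacher) has n→v; p (Reacher) has p→v; r (Reacher) has r→v.
A3 = A2; e.g. o (Blocker) can still go to t. Fixed point.
r enters the attractor at level 2, so Reacher can force the target in 2 moves from there.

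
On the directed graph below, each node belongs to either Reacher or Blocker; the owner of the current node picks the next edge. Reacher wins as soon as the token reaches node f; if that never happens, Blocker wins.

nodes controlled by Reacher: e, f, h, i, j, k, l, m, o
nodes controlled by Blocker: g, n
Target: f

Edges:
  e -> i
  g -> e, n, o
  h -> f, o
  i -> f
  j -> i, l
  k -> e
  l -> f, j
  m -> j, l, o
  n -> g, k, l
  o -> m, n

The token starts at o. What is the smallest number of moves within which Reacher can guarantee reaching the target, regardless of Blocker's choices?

A0 = {f}
A1: add {h, i, l} — h (Reacher) has h→f; i (Reacher) has i→f; l (Reacher) has l→f.
A2: add {e, j, m} — e (Reacher) has e→i; j (Reacher) has j→i; m (Reacher) has m→l.
A3: add {k, o} — k (Reacher) has k→e; o (Reacher) has o→m.
A4 = A3; e.g. g (Blocker) can still go to n. Fixed point.
o enters the attractor at level 3, so Reacher can force the target in 3 moves from there.

3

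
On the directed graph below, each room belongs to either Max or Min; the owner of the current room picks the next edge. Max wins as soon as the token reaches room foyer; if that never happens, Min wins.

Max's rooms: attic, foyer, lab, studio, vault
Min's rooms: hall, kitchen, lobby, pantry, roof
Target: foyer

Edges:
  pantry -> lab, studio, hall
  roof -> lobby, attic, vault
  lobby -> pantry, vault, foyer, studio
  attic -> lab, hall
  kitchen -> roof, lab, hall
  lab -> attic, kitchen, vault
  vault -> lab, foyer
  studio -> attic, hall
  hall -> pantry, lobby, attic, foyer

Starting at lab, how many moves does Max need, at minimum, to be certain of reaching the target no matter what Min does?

2

A0 = {foyer}
A1: add {vault} — vault (Max) has vault→foyer.
A2: add {lab} — lab (Max) has lab→vault.
lab enters the attractor at level 2, so Max can force the target in 2 moves from there.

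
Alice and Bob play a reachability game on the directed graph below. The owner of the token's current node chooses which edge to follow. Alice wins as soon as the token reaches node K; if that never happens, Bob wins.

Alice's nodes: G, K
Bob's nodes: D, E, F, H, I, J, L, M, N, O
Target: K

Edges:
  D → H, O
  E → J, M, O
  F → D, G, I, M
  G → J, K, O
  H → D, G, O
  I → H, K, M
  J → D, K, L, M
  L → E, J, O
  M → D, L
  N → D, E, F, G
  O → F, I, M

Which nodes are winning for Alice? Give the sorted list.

G, K

A0 = {K}
A1: add {G} — G (Alice) has G→K.
A2 = A1; e.g. D (Bob) can still go to H. Fixed point.
Alice's winning region = {G, K}.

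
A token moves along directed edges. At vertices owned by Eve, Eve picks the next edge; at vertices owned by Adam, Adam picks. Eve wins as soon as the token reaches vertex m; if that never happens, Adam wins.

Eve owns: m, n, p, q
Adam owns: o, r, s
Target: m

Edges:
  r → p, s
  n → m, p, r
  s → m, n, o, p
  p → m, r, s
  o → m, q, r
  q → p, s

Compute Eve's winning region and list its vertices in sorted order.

A0 = {m}
A1: add {n, p} — n (Eve) has n→m; p (Eve) has p→m.
A2: add {q} — q (Eve) has q→p.
A3 = A2; e.g. o (Adam) can still go to r. Fixed point.
Eve's winning region = {m, n, p, q}.

m, n, p, q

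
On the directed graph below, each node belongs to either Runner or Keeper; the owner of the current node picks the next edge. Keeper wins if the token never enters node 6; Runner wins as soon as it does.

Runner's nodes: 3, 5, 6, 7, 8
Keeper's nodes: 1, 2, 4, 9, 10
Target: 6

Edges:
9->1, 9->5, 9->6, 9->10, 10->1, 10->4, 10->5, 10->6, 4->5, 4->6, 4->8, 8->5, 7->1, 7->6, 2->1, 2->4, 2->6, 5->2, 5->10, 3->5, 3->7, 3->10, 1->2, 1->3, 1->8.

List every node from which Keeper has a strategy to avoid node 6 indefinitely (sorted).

1, 2, 4, 5, 8, 9, 10

A0 = {6}
A1: add {7} — 7 (Runner) has 7→6.
A2: add {3} — 3 (Runner) has 3→7.
A3 = A2; e.g. 1 (Keeper) can still go to 2. Fixed point.
Runner's attractor = {3, 6, 7}; Keeper avoids the target exactly from the complement.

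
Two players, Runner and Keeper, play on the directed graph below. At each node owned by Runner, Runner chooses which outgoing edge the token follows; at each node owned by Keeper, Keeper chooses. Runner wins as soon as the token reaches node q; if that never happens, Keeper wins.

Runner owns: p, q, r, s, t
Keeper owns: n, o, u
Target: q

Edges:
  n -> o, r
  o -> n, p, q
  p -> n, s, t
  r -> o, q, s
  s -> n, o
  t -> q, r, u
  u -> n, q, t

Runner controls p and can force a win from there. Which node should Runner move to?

t

A0 = {q}
A1: add {r, t} — r (Runner) has r→q; t (Runner) has t→q.
A2: add {p} — p (Runner) has p→t.
A3 = A2; e.g. n (Keeper) can still go to o. Fixed point.
From p, successor t is in the attractor (rank 1); the other successors n, s are not.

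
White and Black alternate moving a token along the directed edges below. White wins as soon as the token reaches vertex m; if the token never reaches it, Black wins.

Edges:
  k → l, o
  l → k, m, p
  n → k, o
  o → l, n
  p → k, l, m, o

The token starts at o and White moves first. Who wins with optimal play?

Track states (vertex, player-to-move).
A0 = {(m,White), (m,Black)}
A1: add {(l,White), (p,White)}.
A2 = A1; e.g. (k,White) stays out. (o,White) never enters ⇒ Black avoids the target.

Black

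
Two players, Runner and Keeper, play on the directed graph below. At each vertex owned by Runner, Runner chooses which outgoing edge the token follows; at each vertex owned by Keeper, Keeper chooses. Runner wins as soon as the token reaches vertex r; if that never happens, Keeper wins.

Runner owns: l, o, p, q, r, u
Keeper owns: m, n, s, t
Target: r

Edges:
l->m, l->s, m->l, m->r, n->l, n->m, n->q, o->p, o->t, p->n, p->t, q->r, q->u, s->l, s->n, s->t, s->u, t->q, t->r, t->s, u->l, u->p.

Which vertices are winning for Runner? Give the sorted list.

A0 = {r}
A1: add {q} — q (Runner) has q→r.
A2 = A1; e.g. l (Runner) has no edge into A1. Fixed point.
Runner's winning region = {q, r}.

q, r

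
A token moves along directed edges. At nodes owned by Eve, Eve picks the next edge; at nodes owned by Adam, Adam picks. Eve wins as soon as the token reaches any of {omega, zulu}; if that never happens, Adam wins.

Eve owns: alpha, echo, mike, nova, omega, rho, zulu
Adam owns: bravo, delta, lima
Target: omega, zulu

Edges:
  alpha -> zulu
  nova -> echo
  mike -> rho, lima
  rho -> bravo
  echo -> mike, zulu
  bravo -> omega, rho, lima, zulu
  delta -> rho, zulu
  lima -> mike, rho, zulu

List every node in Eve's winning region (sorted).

A0 = {omega, zulu}
A1: add {alpha, echo} — echo (Eve) has echo→zulu; alpha (Eve) has alpha→zulu.
A2: add {nova} — nova (Eve) has nova→echo.
A3 = A2; e.g. mike (Eve) has no edge into A2. Fixed point.
Eve's winning region = {alpha, echo, nova, omega, zulu}.

alpha, echo, nova, omega, zulu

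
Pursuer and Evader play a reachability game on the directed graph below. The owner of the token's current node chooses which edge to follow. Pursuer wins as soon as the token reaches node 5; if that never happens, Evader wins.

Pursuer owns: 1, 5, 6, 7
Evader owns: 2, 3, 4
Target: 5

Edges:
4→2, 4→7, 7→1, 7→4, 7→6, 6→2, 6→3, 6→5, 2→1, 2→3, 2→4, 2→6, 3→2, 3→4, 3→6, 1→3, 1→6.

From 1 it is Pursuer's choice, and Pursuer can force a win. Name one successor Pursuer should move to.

A0 = {5}
A1: add {6} — 6 (Pursuer) has 6→5.
A2: add {1, 7} — 1 (Pursuer) has 1→6; 7 (Pursuer) has 7→6.
A3 = A2; e.g. 2 (Evader) can still go to 3. Fixed point.
From 1, successor 6 is in the attractor (rank 1); the other successor 3 is not.

6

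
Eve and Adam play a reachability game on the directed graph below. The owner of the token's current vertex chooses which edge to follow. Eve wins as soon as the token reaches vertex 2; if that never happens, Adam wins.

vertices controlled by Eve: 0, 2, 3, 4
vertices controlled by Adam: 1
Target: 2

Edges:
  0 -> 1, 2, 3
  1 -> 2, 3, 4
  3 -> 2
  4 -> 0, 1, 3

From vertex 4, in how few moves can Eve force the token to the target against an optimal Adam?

2

A0 = {2}
A1: add {0, 3} — 0 (Eve) has 0→2; 3 (Eve) has 3→2.
A2: add {4} — 4 (Eve) has 4→0.
4 enters the attractor at level 2, so Eve can force the target in 2 moves from there.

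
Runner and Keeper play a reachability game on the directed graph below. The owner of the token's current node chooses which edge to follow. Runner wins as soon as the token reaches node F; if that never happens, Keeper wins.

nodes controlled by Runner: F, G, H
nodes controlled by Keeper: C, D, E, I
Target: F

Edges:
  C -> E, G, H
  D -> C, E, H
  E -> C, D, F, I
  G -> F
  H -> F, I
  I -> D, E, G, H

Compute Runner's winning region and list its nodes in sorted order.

F, G, H

A0 = {F}
A1: add {G, H} — G (Runner) has G→F; H (Runner) has H→F.
A2 = A1; e.g. C (Keeper) can still go to E. Fixed point.
Runner's winning region = {F, G, H}.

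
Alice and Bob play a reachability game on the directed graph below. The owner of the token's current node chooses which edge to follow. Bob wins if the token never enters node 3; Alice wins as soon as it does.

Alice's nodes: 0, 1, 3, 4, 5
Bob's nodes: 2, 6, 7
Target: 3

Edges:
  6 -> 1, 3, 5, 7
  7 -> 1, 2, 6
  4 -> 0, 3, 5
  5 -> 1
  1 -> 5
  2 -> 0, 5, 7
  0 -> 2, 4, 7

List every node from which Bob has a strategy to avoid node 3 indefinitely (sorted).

1, 2, 5, 6, 7

A0 = {3}
A1: add {4} — 4 (Alice) has 4→3.
A2: add {0} — 0 (Alice) has 0→4.
A3 = A2; e.g. 1 (Alice) has no edge into A2. Fixed point.
Alice's attractor = {0, 3, 4}; Bob avoids the target exactly from the complement.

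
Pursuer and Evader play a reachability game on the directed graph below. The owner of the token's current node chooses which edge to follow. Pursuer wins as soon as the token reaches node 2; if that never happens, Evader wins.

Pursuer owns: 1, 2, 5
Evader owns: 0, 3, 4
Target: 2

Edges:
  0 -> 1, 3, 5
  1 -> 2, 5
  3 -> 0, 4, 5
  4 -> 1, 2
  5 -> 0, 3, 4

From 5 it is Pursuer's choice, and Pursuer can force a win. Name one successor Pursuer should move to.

A0 = {2}
A1: add {1} — 1 (Pursuer) has 1→2.
A2: add {4} — 4 (Evader): all of {1, 2} already in.
A3: add {5} — 5 (Pursuer) has 5→4.
A4 = A3; e.g. 0 (Evader) can still go to 3. Fixed point.
From 5, successor 4 is in the attractor (rank 2); the other successors 0, 3 are not.

4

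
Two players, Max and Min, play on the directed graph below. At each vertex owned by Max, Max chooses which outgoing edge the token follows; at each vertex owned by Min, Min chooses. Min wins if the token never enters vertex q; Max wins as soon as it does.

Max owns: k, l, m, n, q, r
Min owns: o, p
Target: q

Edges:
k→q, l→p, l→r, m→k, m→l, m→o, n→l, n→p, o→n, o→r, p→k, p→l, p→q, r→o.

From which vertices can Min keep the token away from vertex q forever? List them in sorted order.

l, n, o, p, r

A0 = {q}
A1: add {k} — k (Max) has k→q.
A2: add {m} — m (Max) has m→k.
A3 = A2; e.g. l (Max) has no edge into A2. Fixed point.
Max's attractor = {k, m, q}; Min avoids the target exactly from the complement.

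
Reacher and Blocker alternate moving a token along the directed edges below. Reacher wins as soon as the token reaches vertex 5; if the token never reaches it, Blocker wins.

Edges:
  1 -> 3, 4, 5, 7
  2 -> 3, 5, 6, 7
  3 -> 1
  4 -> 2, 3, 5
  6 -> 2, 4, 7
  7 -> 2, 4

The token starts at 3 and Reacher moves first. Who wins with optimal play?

Track states (vertex, player-to-move).
A0 = {(5,Reacher), (5,Blocker)}
A1: add {(1,Reacher), (2,Reacher), (4,Reacher)}.
A2: add {(3,Blocker), (7,Blocker)}.
A3: add {(6,Reacher)}.
A4 = A3; e.g. (1,Blocker) stays out. (3,Reacher) never enters ⇒ Blocker avoids the target.

Blocker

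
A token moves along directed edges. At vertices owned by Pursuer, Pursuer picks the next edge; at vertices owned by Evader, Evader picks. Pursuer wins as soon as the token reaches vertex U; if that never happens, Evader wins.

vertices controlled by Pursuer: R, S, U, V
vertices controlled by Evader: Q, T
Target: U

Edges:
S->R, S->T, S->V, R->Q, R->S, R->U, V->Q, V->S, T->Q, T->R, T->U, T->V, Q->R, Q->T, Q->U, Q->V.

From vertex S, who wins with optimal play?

Pursuer

A0 = {U}
A1: add {R} — R (Pursuer) has R→U.
A2: add {S} — S (Pursuer) has S→R.
S ∈ A2, so Pursuer can force the target.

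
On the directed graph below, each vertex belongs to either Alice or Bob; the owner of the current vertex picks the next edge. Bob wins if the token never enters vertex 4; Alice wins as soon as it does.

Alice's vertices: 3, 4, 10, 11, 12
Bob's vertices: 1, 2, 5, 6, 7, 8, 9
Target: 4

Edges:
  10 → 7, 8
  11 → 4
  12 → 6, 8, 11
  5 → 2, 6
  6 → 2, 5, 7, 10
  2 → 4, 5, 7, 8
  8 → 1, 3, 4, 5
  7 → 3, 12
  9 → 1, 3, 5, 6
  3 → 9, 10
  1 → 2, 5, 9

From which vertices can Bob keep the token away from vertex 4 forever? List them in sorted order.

1, 2, 3, 5, 6, 7, 8, 9, 10

A0 = {4}
A1: add {11} — 11 (Alice) has 11→4.
A2: add {12} — 12 (Alice) has 12→11.
A3 = A2; e.g. 1 (Bob) can still go to 2. Fixed point.
Alice's attractor = {4, 11, 12}; Bob avoids the target exactly from the complement.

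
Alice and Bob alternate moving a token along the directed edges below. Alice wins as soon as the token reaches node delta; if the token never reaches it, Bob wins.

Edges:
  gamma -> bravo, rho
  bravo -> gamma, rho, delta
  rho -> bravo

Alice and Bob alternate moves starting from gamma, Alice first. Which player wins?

Track states (vertex, player-to-move).
A0 = {(delta,Alice), (delta,Bob)}
A1: add {(bravo,Alice)}.
A2: add {(rho,Bob)}.
A3: add {(gamma,Alice)}.
(gamma,Alice) ∈ A3 ⇒ Alice forces the target.

Alice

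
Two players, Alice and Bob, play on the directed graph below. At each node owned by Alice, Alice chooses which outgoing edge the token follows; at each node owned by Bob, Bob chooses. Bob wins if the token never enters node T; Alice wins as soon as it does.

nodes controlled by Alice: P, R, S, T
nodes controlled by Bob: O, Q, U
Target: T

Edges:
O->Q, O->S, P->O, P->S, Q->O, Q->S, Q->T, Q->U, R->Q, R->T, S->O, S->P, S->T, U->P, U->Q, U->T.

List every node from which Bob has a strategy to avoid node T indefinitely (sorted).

A0 = {T}
A1: add {R, S} — R (Alice) has R→T; S (Alice) has S→T.
A2: add {P} — P (Alice) has P→S.
A3 = A2; e.g. O (Bob) can still go to Q. Fixed point.
Alice's attractor = {P, R, S, T}; Bob avoids the target exactly from the complement.

O, Q, U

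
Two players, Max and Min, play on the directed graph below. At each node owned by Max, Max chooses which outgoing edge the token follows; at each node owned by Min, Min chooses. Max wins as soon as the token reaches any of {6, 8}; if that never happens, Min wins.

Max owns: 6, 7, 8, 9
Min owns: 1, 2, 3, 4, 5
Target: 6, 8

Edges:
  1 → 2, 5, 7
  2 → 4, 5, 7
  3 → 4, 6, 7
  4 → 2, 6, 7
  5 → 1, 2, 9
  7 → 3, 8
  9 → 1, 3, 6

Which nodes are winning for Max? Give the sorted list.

6, 7, 8, 9

A0 = {6, 8}
A1: add {7, 9} — 7 (Max) has 7→8; 9 (Max) has 9→6.
A2 = A1; e.g. 1 (Min) can still go to 2. Fixed point.
Max's winning region = {6, 7, 8, 9}.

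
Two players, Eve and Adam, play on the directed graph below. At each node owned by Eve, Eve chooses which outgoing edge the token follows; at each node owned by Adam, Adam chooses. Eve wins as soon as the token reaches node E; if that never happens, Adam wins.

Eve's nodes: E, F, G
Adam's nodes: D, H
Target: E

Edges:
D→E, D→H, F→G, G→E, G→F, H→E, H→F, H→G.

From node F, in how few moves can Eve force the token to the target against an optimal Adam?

A0 = {E}
A1: add {G} — G (Eve) has G→E.
A2: add {F} — F (Eve) has F→G.
F enters the attractor at level 2, so Eve can force the target in 2 moves from there.

2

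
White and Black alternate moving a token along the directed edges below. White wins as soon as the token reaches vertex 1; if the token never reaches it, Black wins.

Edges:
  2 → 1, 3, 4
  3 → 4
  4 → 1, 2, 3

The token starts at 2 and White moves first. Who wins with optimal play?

White

Track states (vertex, player-to-move).
A0 = {(1,White), (1,Black)}
A1: add {(2,White), (4,White)}.
(2,White) ∈ A1 ⇒ White forces the target.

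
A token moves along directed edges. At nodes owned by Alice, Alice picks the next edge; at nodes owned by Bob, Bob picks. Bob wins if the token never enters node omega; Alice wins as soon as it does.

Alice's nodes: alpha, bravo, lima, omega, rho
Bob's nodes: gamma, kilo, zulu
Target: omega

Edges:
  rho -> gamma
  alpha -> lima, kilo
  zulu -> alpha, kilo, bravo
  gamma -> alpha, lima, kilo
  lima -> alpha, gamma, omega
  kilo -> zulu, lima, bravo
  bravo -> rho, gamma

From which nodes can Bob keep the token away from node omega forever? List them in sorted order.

bravo, gamma, kilo, rho, zulu

A0 = {omega}
A1: add {lima} — lima (Alice) has lima→omega.
A2: add {alpha} — alpha (Alice) has alpha→lima.
A3 = A2; e.g. rho (Alice) has no edge into A2. Fixed point.
Alice's attractor = {alpha, lima, omega}; Bob avoids the target exactly from the complement.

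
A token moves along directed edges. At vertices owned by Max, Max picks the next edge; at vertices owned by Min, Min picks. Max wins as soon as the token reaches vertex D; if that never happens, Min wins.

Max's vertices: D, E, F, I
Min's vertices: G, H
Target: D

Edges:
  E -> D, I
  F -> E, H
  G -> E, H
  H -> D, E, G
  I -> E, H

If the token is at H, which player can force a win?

Min

A0 = {D}
A1: add {E} — E (Max) has E→D.
A2: add {F, I} — F (Max) has F→E; I (Max) has I→E.
A3 = A2; e.g. G (Min) can still go to H. Fixed point.
H never enters the attractor, so Min can avoid the target forever.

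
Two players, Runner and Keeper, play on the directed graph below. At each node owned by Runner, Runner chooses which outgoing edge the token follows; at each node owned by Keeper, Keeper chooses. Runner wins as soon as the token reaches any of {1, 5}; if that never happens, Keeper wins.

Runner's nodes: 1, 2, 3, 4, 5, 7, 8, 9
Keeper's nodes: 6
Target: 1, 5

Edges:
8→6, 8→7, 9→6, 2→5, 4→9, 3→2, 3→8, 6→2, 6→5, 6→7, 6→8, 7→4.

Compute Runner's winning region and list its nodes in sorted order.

A0 = {1, 5}
A1: add {2} — 2 (Runner) has 2→5.
A2: add {3} — 3 (Runner) has 3→2.
A3 = A2; e.g. 4 (Runner) has no edge into A2. Fixed point.
Runner's winning region = {1, 2, 3, 5}.

1, 2, 3, 5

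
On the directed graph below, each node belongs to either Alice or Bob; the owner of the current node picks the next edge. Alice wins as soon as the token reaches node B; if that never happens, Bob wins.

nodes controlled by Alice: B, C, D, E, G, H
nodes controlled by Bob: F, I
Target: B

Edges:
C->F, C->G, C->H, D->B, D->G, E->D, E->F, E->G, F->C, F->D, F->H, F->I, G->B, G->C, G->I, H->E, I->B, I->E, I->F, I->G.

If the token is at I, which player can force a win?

Bob

A0 = {B}
A1: add {D, G} — D (Alice) has D→B; G (Alice) has G→B.
A2: add {C, E} — C (Alice) has C→G; E (Alice) has E→D.
A3: add {H} — H (Alice) has H→E.
A4 = A3; e.g. F (Bob) can still go to I. Fixed point.
I never enters the attractor, so Bob can avoid the target forever.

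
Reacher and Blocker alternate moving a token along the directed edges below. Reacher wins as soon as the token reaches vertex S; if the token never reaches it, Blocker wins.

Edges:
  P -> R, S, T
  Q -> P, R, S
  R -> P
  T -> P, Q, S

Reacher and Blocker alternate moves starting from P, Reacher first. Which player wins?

Track states (vertex, player-to-move).
A0 = {(S,Reacher), (S,Blocker)}
A1: add {(P,Reacher), (Q,Reacher), (T,Reacher)}.
(P,Reacher) ∈ A1 ⇒ Reacher forces the target.

Reacher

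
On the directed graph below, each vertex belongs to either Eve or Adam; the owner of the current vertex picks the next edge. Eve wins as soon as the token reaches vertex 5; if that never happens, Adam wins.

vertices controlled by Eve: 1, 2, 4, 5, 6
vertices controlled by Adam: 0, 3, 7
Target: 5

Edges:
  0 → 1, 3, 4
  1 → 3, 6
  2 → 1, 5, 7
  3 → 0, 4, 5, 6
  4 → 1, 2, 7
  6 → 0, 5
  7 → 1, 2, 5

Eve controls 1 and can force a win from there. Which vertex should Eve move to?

6

A0 = {5}
A1: add {2, 6} — 2 (Eve) has 2→5; 6 (Eve) has 6→5.
A2: add {1, 4} — 1 (Eve) has 1→6; 4 (Eve) has 4→2.
A3: add {7} — 7 (Adam): all of {1, 2, 5} already in.
A4 = A3; e.g. 0 (Adam) can still go to 3. Fixed point.
From 1, successor 6 is in the attractor (rank 1); the other successor 3 is not.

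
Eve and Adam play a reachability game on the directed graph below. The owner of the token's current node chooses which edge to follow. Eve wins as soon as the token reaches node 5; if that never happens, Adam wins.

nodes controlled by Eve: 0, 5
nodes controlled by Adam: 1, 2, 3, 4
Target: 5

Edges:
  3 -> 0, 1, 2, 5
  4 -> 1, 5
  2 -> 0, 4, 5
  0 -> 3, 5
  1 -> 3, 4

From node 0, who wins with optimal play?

Eve

A0 = {5}
A1: add {0} — 0 (Eve) has 0→5.
A2 = A1; e.g. 1 (Adam) can still go to 3. Fixed point.
0 ∈ A1, so Eve can force the target.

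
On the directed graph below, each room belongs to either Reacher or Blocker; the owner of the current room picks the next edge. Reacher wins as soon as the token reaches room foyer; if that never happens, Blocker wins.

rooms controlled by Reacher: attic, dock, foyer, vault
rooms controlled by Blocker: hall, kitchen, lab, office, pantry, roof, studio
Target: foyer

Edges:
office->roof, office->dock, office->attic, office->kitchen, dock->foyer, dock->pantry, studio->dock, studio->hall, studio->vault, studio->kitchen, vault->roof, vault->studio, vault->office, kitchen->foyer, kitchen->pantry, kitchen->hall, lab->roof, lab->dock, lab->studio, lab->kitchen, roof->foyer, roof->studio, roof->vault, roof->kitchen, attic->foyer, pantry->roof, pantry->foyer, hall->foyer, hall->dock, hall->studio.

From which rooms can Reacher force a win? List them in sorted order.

attic, dock, foyer

A0 = {foyer}
A1: add {attic, dock} — dock (Reacher) has dock→foyer; attic (Reacher) has attic→foyer.
A2 = A1; e.g. roof (Blocker) can still go to studio. Fixed point.
Reacher's winning region = {attic, dock, foyer}.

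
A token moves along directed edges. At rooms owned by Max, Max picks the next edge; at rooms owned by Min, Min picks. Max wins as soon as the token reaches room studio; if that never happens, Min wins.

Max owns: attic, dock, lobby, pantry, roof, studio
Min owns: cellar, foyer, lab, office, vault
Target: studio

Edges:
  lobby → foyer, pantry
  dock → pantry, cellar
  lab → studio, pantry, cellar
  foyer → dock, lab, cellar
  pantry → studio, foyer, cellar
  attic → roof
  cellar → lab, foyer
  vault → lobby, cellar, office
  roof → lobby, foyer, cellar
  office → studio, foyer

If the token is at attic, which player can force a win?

A0 = {studio}
A1: add {pantry} — pantry (Max) has pantry→studio.
A2: add {dock, lobby} — lobby (Max) has lobby→pantry; dock (Max) has dock→pantry.
A3: add {roof} — roof (Max) has roof→lobby.
A4: add {attic} — attic (Max) has attic→roof.
A5 = A4; e.g. lab (Min) can still go to cellar. Fixed point.
attic ∈ A4, so Max can force the target.

Max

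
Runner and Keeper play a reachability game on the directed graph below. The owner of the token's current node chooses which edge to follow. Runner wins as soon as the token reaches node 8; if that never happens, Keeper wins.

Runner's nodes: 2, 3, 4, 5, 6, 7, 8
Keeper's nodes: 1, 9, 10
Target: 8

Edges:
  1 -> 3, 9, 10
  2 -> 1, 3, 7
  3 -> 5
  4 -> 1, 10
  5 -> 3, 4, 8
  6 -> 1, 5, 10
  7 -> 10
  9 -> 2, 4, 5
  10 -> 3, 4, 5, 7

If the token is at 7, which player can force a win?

Keeper

A0 = {8}
A1: add {5} — 5 (Runner) has 5→8.
A2: add {3, 6} — 3 (Runner) has 3→5; 6 (Runner) has 6→5.
A3: add {2} — 2 (Runner) has 2→3.
A4 = A3; e.g. 1 (Keeper) can still go to 9. Fixed point.
7 never enters the attractor, so Keeper can avoid the target forever.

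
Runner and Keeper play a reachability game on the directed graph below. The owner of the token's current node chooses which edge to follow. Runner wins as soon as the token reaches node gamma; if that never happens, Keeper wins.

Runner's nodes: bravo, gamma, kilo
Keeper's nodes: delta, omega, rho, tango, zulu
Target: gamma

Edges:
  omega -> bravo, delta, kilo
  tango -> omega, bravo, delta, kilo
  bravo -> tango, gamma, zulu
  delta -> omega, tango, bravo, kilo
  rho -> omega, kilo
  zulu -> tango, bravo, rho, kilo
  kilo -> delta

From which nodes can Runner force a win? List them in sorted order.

bravo, gamma

A0 = {gamma}
A1: add {bravo} — bravo (Runner) has bravo→gamma.
A2 = A1; e.g. omega (Keeper) can still go to delta. Fixed point.
Runner's winning region = {bravo, gamma}.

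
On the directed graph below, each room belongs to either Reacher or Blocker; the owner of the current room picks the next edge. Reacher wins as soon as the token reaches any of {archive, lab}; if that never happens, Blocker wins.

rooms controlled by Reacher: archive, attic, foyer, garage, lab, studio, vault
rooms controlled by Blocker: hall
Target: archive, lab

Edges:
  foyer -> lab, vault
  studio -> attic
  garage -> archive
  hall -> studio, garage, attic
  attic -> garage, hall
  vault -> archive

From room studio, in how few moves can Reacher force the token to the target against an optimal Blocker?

A0 = {archive, lab}
A1: add {foyer, garage, vault} — foyer (Reacher) has foyer→lab; garage (Reacher) has garage→archive; vault (Reacher) has vault→archive.
A2: add {attic} — attic (Reacher) has attic→garage.
A3: add {studio} — studio (Reacher) has studio→attic.
studio enters the attractor at level 3, so Reacher can force the target in 3 moves from there.

3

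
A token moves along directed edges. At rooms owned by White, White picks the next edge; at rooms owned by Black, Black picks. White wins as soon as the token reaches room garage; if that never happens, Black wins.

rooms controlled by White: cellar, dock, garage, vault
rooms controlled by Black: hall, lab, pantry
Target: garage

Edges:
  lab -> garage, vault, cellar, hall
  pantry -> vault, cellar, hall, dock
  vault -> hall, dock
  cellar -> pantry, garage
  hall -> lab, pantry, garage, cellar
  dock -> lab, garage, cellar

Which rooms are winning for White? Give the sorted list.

cellar, dock, garage, vault

A0 = {garage}
A1: add {cellar, dock} — cellar (White) has cellar→garage; dock (White) has dock→garage.
A2: add {vault} — vault (White) has vault→dock.
A3 = A2; e.g. lab (Black) can still go to hall. Fixed point.
White's winning region = {cellar, dock, garage, vault}.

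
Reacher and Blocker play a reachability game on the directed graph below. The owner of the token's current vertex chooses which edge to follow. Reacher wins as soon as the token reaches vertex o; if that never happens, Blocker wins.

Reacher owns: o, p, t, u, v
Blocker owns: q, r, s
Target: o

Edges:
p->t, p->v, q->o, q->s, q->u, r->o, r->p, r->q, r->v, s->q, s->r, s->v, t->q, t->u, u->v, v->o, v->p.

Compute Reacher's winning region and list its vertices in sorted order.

A0 = {o}
A1: add {v} — v (Reacher) has v→o.
A2: add {p, u} — p (Reacher) has p→v; u (Reacher) has u→v.
A3: add {t} — t (Reacher) has t→u.
A4 = A3; e.g. q (Blocker) can still go to s. Fixed point.
Reacher's winning region = {o, p, t, u, v}.

o, p, t, u, v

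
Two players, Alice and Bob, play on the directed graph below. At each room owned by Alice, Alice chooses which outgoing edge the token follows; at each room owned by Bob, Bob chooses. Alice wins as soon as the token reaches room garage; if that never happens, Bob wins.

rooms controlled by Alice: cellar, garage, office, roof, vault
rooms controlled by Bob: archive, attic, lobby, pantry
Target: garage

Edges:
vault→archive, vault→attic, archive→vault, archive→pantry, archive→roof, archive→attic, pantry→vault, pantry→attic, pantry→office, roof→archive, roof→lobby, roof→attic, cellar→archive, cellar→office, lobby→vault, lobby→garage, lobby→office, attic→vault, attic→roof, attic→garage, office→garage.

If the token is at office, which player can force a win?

Alice

A0 = {garage}
A1: add {office} — office (Alice) has office→garage.
office ∈ A1, so Alice can force the target.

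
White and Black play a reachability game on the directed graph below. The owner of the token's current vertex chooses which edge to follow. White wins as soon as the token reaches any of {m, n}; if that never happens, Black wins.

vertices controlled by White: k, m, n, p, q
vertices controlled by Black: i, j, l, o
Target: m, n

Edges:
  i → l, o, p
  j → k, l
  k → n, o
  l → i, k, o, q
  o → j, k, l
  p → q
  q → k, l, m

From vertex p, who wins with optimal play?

A0 = {m, n}
A1: add {k, q} — k (White) has k→n; q (White) has q→m.
A2: add {p} — p (White) has p→q.
A3 = A2; e.g. i (Black) can still go to l. Fixed point.
p ∈ A2, so White can force the target.

White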